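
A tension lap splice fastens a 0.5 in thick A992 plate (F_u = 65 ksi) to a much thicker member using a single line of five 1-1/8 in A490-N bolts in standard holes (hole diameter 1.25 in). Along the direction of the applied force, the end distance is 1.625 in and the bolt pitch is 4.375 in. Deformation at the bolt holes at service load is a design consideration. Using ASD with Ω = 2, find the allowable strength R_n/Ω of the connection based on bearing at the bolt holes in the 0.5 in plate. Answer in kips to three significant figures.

195 kips

Per bolt r_n = 1.2 l_c t F_u ≤ 2.4 d t F_u; upper limit = 2.4 × 1.125 × 0.5 × 65 = 87.75 kips.
Edge bolt: l_c = 1.625 − 1.25/2 = 1 in → 1.2 × 1 × 0.5 × 65 = 39 → r_n = 39 kips.
Interior bolts: l_c = 4.375 − 1.25 = 3.125 in → 1.2 × 3.125 × 0.5 × 65 = 121.9 → r_n = 87.75 kips.
R_n = 1 × 39 + 4 × 87.75 = 390 kips.
Allowable strength R_n/Ω = 390 / 2 = 195 kips.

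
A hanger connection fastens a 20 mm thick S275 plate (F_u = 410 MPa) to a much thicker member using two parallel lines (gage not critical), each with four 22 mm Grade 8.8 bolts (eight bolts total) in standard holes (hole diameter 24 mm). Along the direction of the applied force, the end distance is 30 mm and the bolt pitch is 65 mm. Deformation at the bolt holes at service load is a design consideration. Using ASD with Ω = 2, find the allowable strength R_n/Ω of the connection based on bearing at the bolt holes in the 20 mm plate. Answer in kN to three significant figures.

1390 kN

Per bolt r_n = 1.2 l_c t F_u ≤ 2.4 d t F_u; upper limit = 2.4 × 22 × 20 × 410 / 1000 = 433 kN.
Edge bolt: l_c = 30 − 24/2 = 18 mm → 1.2 × 18 × 20 × 410 / 1000 = 177.1 → r_n = 177.1 kN.
Interior bolts: l_c = 65 − 24 = 41 mm → 1.2 × 41 × 20 × 410 / 1000 = 403.4 → r_n = 403.4 kN.
R_n = 2 × 177.1 + 6 × 403.4 = 2775 kN.
Allowable strength R_n/Ω = 2775 / 2 = 1390 kN.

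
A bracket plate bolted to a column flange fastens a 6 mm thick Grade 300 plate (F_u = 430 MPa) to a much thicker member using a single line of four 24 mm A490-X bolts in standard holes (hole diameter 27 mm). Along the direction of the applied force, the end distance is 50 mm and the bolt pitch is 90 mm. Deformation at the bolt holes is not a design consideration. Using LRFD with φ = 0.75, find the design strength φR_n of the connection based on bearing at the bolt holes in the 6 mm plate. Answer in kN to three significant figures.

Per bolt r_n = 1.5 l_c t F_u ≤ 3.0 d t F_u; upper limit = 3.0 × 24 × 6 × 430 / 1000 = 185.8 kN.
Edge bolt: l_c = 50 − 27/2 = 36.5 mm → 1.5 × 36.5 × 6 × 430 / 1000 = 141.3 → r_n = 141.3 kN.
Interior bolts: l_c = 90 − 27 = 63 mm → 1.5 × 63 × 6 × 430 / 1000 = 243.8 → r_n = 185.8 kN.
R_n = 1 × 141.3 + 3 × 185.8 = 698.5 kN.
Design strength φR_n = 0.75 × 698.5 = 524 kN.

524 kN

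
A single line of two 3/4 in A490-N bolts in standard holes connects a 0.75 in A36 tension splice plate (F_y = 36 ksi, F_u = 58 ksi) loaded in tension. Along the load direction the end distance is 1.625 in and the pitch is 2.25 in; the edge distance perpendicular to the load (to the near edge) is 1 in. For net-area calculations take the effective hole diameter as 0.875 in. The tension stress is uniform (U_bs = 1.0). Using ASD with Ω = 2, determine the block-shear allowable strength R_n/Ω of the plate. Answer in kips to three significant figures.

43.6 kips

Shear plane L_v = 1.625 + 1·2.25 = 3.875 in; A_gv = 3.875 × 0.75 = 2.906 in².
A_nv = (3.875 − 1.5·0.875) × 0.75 = 1.922 in².
A_nt = (1 − 0.5·0.875) × 0.75 = 0.4219 in².
0.6 F_u A_nv = 66.88 kips; 0.6 F_y A_gv = 62.77 kips → shear yielding governs the shear term.
R_n = 62.77 + 1.0 × 58 × 0.4219 = 87.24 kips.
Allowable strength R_n/Ω = 87.24 / 2 = 43.6 kips.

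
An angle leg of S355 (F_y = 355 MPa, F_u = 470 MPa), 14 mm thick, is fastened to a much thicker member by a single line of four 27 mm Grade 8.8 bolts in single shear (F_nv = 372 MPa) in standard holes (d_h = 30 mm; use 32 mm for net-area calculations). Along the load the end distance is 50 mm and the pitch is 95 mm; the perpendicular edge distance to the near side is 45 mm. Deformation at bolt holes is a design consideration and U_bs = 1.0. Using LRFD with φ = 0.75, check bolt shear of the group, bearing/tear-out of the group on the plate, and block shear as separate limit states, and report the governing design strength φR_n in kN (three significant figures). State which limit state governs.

639 kN (bolt shear governs)

Bolt shear: A_b = π·27²/4 = 572.6 mm²; R_n = 372 × 572.6 × 4 × 1 / 1000 = 852 kN → 0.75 × 852 = 639 kN.
Bearing: edge l_c = 35, r_n = 276.4 kN; interior l_c = 65, r_n = 426.4 kN; R_n = 276.4 + 3·426.4 = 1556 kN → 1170 kN.
Block shear: A_gv = 4690, A_nv = 3122, A_nt = 406 mm²; R_n = min(0.6F_uA_nv, 0.6F_yA_gv) + U_bs·F_u·A_nt = 1071 kN → 803 kN.
Bolt shear governs: 639 kN.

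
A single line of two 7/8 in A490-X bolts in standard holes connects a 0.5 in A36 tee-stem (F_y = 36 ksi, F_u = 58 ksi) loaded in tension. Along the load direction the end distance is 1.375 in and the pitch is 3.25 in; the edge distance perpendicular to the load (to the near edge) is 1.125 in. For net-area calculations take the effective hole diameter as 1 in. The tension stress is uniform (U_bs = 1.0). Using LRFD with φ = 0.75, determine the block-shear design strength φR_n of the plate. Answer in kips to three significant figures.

Shear plane L_v = 1.375 + 1·3.25 = 4.625 in; A_gv = 4.625 × 0.5 = 2.312 in².
A_nv = (4.625 − 1.5·1) × 0.5 = 1.562 in².
A_nt = (1.125 − 0.5·1) × 0.5 = 0.3125 in².
0.6 F_u A_nv = 54.37 kips; 0.6 F_y A_gv = 49.95 kips → shear yielding governs the shear term.
R_n = 49.95 + 1.0 × 58 × 0.3125 = 68.07 kips.
Design strength φR_n = 0.75 × 68.07 = 51.1 kips.

51.1 kips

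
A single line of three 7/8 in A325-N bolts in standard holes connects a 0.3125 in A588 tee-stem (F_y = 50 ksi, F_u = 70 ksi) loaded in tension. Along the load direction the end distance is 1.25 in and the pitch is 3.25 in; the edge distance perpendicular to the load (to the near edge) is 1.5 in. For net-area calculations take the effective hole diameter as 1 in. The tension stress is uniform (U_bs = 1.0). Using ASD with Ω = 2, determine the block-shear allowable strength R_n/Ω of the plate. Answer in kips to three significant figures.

45.4 kips

Shear plane L_v = 1.25 + 2·3.25 = 7.75 in; A_gv = 7.75 × 0.3125 = 2.422 in².
A_nv = (7.75 − 2.5·1) × 0.3125 = 1.641 in².
A_nt = (1.5 − 0.5·1) × 0.3125 = 0.3125 in².
0.6 F_u A_nv = 68.91 kips; 0.6 F_y A_gv = 72.66 kips → shear rupture governs the shear term.
R_n = 68.91 + 1.0 × 70 × 0.3125 = 90.78 kips.
Allowable strength R_n/Ω = 90.78 / 2 = 45.4 kips.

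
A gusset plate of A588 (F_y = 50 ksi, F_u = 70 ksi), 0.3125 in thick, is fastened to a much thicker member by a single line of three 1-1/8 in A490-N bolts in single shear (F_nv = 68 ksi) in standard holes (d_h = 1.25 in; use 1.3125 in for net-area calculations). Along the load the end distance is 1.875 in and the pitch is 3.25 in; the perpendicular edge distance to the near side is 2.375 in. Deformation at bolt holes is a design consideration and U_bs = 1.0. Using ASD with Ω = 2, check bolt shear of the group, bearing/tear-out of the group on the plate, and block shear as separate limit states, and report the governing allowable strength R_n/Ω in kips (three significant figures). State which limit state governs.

52.2 kips (block shear governs)

Bolt shear: A_b = π·1.125²/4 = 0.994 in²; R_n = 68 × 0.994 × 3 × 1 = 202.8 kips → 202.8 / 2 = 101 kips.
Bearing: edge l_c = 1.25, r_n = 32.81 kips; interior l_c = 2, r_n = 52.5 kips; R_n = 32.81 + 2·52.5 = 137.8 kips → 68.9 kips.
Block shear: A_gv = 2.617, A_nv = 1.592, A_nt = 0.5371 in²; R_n = min(0.6F_uA_nv, 0.6F_yA_gv) + U_bs·F_u·A_nt = 104.5 kips → 52.2 kips.
Block shear governs: 52.2 kips.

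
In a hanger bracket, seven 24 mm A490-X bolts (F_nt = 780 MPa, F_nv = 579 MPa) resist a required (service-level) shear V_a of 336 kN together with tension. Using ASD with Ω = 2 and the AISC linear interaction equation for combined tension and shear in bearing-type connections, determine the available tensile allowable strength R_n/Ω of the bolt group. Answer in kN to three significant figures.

1150 kN

A_b = π·24²/4 = 452.4 mm²; f_rv = 336 × 1000 / (7 × 452.4) = 106.1 MPa.
F'_nt = 1.3 F_nt − (Ω F_nt / F_nv) f_rv = 1.3·780 − (2·780/579)·106.1 = 728.1 MPa, capped at F_nt → F'_nt = 728.1 MPa.
R_n = F'_nt · A_b · n = 728.1 × 452.4 × 7 / 1000 = 2306 kN.
Allowable strength R_n/Ω = 2306 / 2 = 1150 kN.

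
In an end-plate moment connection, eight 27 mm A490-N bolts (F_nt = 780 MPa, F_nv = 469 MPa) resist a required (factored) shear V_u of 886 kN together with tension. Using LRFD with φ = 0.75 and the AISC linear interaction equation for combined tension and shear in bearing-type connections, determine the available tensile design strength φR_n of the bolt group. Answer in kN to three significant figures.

2010 kN

A_b = π·27²/4 = 572.6 mm²; f_rv = 886 × 1000 / (8 × 572.6) = 193.4 MPa.
F'_nt = 1.3 F_nt − (F_nt / φF_nv) f_rv = 1.3·780 − (780/(0.75·469))·193.4 = 585.1 MPa, capped at F_nt → F'_nt = 585.1 MPa.
R_n = F'_nt · A_b · n = 585.1 × 572.6 × 8 / 1000 = 2680 kN.
Design strength φR_n = 0.75 × 2680 = 2010 kN.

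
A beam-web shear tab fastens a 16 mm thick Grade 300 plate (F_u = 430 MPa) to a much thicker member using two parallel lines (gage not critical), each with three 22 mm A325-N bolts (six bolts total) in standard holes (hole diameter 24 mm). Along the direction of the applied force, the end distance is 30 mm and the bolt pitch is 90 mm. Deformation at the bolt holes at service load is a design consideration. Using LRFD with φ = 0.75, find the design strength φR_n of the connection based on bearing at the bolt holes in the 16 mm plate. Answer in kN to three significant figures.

1310 kN

Per bolt r_n = 1.2 l_c t F_u ≤ 2.4 d t F_u; upper limit = 2.4 × 22 × 16 × 430 / 1000 = 363.3 kN.
Edge bolt: l_c = 30 − 24/2 = 18 mm → 1.2 × 18 × 16 × 430 / 1000 = 148.6 → r_n = 148.6 kN.
Interior bolts: l_c = 90 − 24 = 66 mm → 1.2 × 66 × 16 × 430 / 1000 = 544.9 → r_n = 363.3 kN.
R_n = 2 × 148.6 + 4 × 363.3 = 1750 kN.
Design strength φR_n = 0.75 × 1750 = 1310 kN.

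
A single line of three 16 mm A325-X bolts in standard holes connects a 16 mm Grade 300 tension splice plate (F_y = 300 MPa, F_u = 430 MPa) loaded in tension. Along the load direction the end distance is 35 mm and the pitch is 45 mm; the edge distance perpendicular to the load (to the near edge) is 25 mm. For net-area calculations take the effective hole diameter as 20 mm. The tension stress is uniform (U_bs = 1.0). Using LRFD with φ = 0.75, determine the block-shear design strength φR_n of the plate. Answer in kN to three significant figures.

Shear plane L_v = 35 + 2·45 = 125 mm; A_gv = 125 × 16 = 2000 mm².
A_nv = (125 − 2.5·20) × 16 = 1200 mm².
A_nt = (25 − 0.5·20) × 16 = 240 mm².
0.6 F_u A_nv = 309.6 kN; 0.6 F_y A_gv = 360 kN → shear rupture governs the shear term.
R_n = 309.6 + 1.0 × 430 × 240 / 1000 = 412.8 kN.
Design strength φR_n = 0.75 × 412.8 = 310 kN.

310 kN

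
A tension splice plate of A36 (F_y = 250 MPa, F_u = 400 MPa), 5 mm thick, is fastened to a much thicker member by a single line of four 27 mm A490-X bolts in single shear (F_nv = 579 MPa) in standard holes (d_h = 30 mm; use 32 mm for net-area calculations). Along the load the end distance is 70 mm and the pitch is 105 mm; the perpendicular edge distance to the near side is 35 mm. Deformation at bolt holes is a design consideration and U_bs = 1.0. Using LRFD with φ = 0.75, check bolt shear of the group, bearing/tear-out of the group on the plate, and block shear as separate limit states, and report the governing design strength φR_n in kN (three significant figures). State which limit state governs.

Bolt shear: A_b = π·27²/4 = 572.6 mm²; R_n = 579 × 572.6 × 4 × 1 / 1000 = 1326 kN → 0.75 × 1326 = 995 kN.
Bearing: edge l_c = 55, r_n = 129.6 kN; interior l_c = 75, r_n = 129.6 kN; R_n = 129.6 + 3·129.6 = 518.4 kN → 389 kN.
Block shear: A_gv = 1925, A_nv = 1365, A_nt = 95 mm²; R_n = min(0.6F_uA_nv, 0.6F_yA_gv) + U_bs·F_u·A_nt = 326.8 kN → 245 kN.
Block shear governs: 245 kN.

245 kN (block shear governs)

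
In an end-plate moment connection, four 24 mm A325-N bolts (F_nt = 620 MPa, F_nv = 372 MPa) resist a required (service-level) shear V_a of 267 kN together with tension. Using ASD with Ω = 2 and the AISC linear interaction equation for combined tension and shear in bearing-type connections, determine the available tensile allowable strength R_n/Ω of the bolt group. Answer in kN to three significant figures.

A_b = π·24²/4 = 452.4 mm²; f_rv = 267 × 1000 / (4 × 452.4) = 147.5 MPa.
F'_nt = 1.3 F_nt − (Ω F_nt / F_nv) f_rv = 1.3·620 − (2·620/372)·147.5 = 314.2 MPa, capped at F_nt → F'_nt = 314.2 MPa.
R_n = F'_nt · A_b · n = 314.2 × 452.4 × 4 / 1000 = 568.5 kN.
Allowable strength R_n/Ω = 568.5 / 2 = 284 kN.

284 kN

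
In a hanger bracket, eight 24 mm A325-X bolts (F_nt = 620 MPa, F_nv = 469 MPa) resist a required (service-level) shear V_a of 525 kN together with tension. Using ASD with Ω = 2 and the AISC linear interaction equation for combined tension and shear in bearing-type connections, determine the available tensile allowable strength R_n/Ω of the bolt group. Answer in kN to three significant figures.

A_b = π·24²/4 = 452.4 mm²; f_rv = 525 × 1000 / (8 × 452.4) = 145.1 MPa.
F'_nt = 1.3 F_nt − (Ω F_nt / F_nv) f_rv = 1.3·620 − (2·620/469)·145.1 = 422.5 MPa, capped at F_nt → F'_nt = 422.5 MPa.
R_n = F'_nt · A_b · n = 422.5 × 452.4 × 8 / 1000 = 1529 kN.
Allowable strength R_n/Ω = 1529 / 2 = 764 kN.

764 kN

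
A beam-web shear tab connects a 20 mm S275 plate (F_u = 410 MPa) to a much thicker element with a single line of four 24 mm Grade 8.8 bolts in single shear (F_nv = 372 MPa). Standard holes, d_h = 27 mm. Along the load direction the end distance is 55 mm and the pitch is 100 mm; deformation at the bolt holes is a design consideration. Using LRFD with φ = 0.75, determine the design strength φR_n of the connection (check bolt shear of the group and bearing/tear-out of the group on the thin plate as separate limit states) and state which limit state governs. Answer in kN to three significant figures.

505 kN (bolt shear governs)

Bolt shear: A_b = π·24²/4 = 452.4 mm²; R_n = 372 × 452.4 × 4 × 1 / 1000 = 673.2 kN → 0.75 × 673.2 = 505 kN.
Bearing (1.2 l_c t F_u ≤ 2.4 d t F_u): upper limit = 2.4·24·20·410 / 1000 = 472.3 kN.
  Edge l_c = 55 − 27/2 = 41.5 → r_n = 408.4 kN; interior l_c = 100 − 27 = 73 → r_n = 472.3 kN.
  R_n,bearing = 1·408.4 + 3·472.3 = 1825 kN → 0.75 × 1825 = 1370 kN.
Bolt shear governs: 505 kN.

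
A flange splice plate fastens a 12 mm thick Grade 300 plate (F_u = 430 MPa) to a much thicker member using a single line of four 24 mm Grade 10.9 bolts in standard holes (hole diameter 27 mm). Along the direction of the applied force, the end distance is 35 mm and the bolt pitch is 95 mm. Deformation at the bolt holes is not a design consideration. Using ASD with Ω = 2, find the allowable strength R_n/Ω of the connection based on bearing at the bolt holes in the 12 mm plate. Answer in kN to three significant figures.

640 kN

Per bolt r_n = 1.5 l_c t F_u ≤ 3.0 d t F_u; upper limit = 3.0 × 24 × 12 × 430 / 1000 = 371.5 kN.
Edge bolt: l_c = 35 − 27/2 = 21.5 mm → 1.5 × 21.5 × 12 × 430 / 1000 = 166.4 → r_n = 166.4 kN.
Interior bolts: l_c = 95 − 27 = 68 mm → 1.5 × 68 × 12 × 430 / 1000 = 526.3 → r_n = 371.5 kN.
R_n = 1 × 166.4 + 3 × 371.5 = 1281 kN.
Allowable strength R_n/Ω = 1281 / 2 = 640 kN.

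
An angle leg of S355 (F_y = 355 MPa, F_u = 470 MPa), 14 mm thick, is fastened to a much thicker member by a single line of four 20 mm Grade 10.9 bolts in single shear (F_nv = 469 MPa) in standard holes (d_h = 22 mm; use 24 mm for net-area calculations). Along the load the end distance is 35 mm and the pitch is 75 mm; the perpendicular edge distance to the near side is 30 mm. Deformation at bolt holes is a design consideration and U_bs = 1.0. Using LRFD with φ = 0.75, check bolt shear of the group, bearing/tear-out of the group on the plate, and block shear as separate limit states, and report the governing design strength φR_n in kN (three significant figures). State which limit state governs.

442 kN (bolt shear governs)

Bolt shear: A_b = π·20²/4 = 314.2 mm²; R_n = 469 × 314.2 × 4 × 1 / 1000 = 589.4 kN → 0.75 × 589.4 = 442 kN.
Bearing: edge l_c = 24, r_n = 189.5 kN; interior l_c = 53, r_n = 315.8 kN; R_n = 189.5 + 3·315.8 = 1137 kN → 853 kN.
Block shear: A_gv = 3640, A_nv = 2464, A_nt = 252 mm²; R_n = min(0.6F_uA_nv, 0.6F_yA_gv) + U_bs·F_u·A_nt = 813.3 kN → 610 kN.
Bolt shear governs: 442 kN.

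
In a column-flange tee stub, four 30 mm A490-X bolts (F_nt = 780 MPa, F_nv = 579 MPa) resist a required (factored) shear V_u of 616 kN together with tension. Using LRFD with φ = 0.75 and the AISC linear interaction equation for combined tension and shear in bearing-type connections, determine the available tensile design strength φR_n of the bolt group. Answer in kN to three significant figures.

A_b = π·30²/4 = 706.9 mm²; f_rv = 616 × 1000 / (4 × 706.9) = 217.9 MPa.
F'_nt = 1.3 F_nt − (F_nt / φF_nv) f_rv = 1.3·780 − (780/(0.75·579))·217.9 = 622.7 MPa, capped at F_nt → F'_nt = 622.7 MPa.
R_n = F'_nt · A_b · n = 622.7 × 706.9 × 4 / 1000 = 1761 kN.
Design strength φR_n = 0.75 × 1761 = 1320 kN.

1320 kN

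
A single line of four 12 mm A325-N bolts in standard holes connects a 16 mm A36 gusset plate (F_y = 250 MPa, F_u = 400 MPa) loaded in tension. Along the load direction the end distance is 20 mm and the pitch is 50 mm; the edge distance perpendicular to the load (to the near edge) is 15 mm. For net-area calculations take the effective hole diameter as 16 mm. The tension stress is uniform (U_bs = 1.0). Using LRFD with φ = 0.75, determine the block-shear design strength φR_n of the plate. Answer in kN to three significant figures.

340 kN

Shear plane L_v = 20 + 3·50 = 170 mm; A_gv = 170 × 16 = 2720 mm².
A_nv = (170 − 3.5·16) × 16 = 1824 mm².
A_nt = (15 − 0.5·16) × 16 = 112 mm².
0.6 F_u A_nv = 437.8 kN; 0.6 F_y A_gv = 408 kN → shear yielding governs the shear term.
R_n = 408 + 1.0 × 400 × 112 / 1000 = 452.8 kN.
Design strength φR_n = 0.75 × 452.8 = 340 kN.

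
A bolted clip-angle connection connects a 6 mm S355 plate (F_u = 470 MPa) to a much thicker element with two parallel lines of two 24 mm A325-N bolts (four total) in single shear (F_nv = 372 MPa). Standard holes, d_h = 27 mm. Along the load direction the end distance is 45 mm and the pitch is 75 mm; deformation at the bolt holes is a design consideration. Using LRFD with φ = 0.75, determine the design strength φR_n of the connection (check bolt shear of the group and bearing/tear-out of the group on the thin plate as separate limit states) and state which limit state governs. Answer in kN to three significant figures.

404 kN (bearing governs)

Bolt shear: A_b = π·24²/4 = 452.4 mm²; R_n = 372 × 452.4 × 4 × 1 / 1000 = 673.2 kN → 0.75 × 673.2 = 505 kN.
Bearing (1.2 l_c t F_u ≤ 2.4 d t F_u): upper limit = 2.4·24·6·470 / 1000 = 162.4 kN.
  Edge l_c = 45 − 27/2 = 31.5 → r_n = 106.6 kN; interior l_c = 75 − 27 = 48 → r_n = 162.4 kN.
  R_n,bearing = 2·106.6 + 2·162.4 = 538.1 kN → 0.75 × 538.1 = 404 kN.
Bearing governs: 404 kN.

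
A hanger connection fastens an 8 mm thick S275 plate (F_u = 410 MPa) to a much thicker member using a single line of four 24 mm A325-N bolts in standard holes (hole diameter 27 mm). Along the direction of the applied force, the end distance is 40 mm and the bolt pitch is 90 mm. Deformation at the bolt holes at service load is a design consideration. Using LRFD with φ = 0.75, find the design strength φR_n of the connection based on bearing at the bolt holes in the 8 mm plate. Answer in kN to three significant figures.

Per bolt r_n = 1.2 l_c t F_u ≤ 2.4 d t F_u; upper limit = 2.4 × 24 × 8 × 410 / 1000 = 188.9 kN.
Edge bolt: l_c = 40 − 27/2 = 26.5 mm → 1.2 × 26.5 × 8 × 410 / 1000 = 104.3 → r_n = 104.3 kN.
Interior bolts: l_c = 90 − 27 = 63 mm → 1.2 × 63 × 8 × 410 / 1000 = 248 → r_n = 188.9 kN.
R_n = 1 × 104.3 + 3 × 188.9 = 671.1 kN.
Design strength φR_n = 0.75 × 671.1 = 503 kN.

503 kN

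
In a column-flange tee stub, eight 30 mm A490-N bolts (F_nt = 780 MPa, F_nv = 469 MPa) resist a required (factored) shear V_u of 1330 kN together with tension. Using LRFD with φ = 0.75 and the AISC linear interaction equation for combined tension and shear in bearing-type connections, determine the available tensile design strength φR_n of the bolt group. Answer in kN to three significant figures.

A_b = π·30²/4 = 706.9 mm²; f_rv = 1330 × 1000 / (8 × 706.9) = 235.2 MPa.
F'_nt = 1.3 F_nt − (F_nt / φF_nv) f_rv = 1.3·780 − (780/(0.75·469))·235.2 = 492.5 MPa, capped at F_nt → F'_nt = 492.5 MPa.
R_n = F'_nt · A_b · n = 492.5 × 706.9 × 8 / 1000 = 2785 kN.
Design strength φR_n = 0.75 × 2785 = 2090 kN.

2090 kN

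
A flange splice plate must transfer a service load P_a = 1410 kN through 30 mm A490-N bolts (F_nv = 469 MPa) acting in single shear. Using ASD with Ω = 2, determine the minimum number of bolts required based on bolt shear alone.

A_b = π·30²/4 = 706.9 mm².
Per-bolt allowable strength R_n/Ω = 469 × 706.9 × 1 / 1000 / 2 = 165.8 kN.
n ≥ 1410 / 165.8 = 8.506 → use 9 bolts.

9 bolts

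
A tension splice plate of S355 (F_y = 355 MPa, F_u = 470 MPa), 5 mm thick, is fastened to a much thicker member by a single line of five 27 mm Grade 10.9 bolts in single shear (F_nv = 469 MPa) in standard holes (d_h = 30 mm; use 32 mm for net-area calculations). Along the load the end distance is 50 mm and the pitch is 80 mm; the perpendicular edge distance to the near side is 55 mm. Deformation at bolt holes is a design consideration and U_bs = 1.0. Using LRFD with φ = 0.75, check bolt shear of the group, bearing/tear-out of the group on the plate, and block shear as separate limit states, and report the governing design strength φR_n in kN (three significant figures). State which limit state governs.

Bolt shear: A_b = π·27²/4 = 572.6 mm²; R_n = 469 × 572.6 × 5 × 1 / 1000 = 1343 kN → 0.75 × 1343 = 1010 kN.
Bearing: edge l_c = 35, r_n = 98.7 kN; interior l_c = 50, r_n = 141 kN; R_n = 98.7 + 4·141 = 662.7 kN → 497 kN.
Block shear: A_gv = 1850, A_nv = 1130, A_nt = 195 mm²; R_n = min(0.6F_uA_nv, 0.6F_yA_gv) + U_bs·F_u·A_nt = 410.3 kN → 308 kN.
Block shear governs: 308 kN.

308 kN (block shear governs)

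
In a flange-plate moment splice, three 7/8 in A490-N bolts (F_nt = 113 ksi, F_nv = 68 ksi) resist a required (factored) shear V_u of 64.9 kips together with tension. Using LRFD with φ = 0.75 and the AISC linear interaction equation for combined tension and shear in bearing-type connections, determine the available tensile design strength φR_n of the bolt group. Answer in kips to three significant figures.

90.9 kips

A_b = π·0.875²/4 = 0.6013 in²; f_rv = 64.9 / (3 × 0.6013) = 35.98 ksi.
F'_nt = 1.3 F_nt − (F_nt / φF_nv) f_rv = 1.3·113 − (113/(0.75·68))·35.98 = 67.19 ksi, capped at F_nt → F'_nt = 67.19 ksi.
R_n = F'_nt · A_b · n = 67.19 × 0.6013 × 3 = 121.2 kips.
Design strength φR_n = 0.75 × 121.2 = 90.9 kips.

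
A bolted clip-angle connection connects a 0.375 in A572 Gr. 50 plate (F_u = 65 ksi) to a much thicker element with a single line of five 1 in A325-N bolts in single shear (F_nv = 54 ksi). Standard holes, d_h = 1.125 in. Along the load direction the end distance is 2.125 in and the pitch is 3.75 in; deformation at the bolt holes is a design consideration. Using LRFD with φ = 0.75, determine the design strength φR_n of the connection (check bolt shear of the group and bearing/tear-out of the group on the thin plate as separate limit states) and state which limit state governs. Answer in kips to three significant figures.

159 kips (bolt shear governs)

Bolt shear: A_b = π·1²/4 = 0.7854 in²; R_n = 54 × 0.7854 × 5 × 1 = 212.1 kips → 0.75 × 212.1 = 159 kips.
Bearing (1.2 l_c t F_u ≤ 2.4 d t F_u): upper limit = 2.4·1·0.375·65 = 58.5 kips.
  Edge l_c = 2.125 − 1.125/2 = 1.562 → r_n = 45.7 kips; interior l_c = 3.75 − 1.125 = 2.625 → r_n = 58.5 kips.
  R_n,bearing = 1·45.7 + 4·58.5 = 279.7 kips → 0.75 × 279.7 = 210 kips.
Bolt shear governs: 159 kips.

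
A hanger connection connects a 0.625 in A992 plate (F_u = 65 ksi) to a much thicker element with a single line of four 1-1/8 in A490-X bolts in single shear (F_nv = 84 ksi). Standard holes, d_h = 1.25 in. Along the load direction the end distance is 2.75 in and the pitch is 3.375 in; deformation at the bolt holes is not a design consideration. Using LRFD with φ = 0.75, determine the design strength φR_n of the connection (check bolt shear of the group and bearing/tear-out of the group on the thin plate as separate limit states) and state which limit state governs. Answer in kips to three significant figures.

Bolt shear: A_b = π·1.125²/4 = 0.994 in²; R_n = 84 × 0.994 × 4 × 1 = 334 kips → 0.75 × 334 = 250 kips.
Bearing (1.5 l_c t F_u ≤ 3.0 d t F_u): upper limit = 3.0·1.125·0.625·65 = 137.1 kips.
  Edge l_c = 2.75 − 1.25/2 = 2.125 → r_n = 129.5 kips; interior l_c = 3.375 − 1.25 = 2.125 → r_n = 129.5 kips.
  R_n,bearing = 1·129.5 + 3·129.5 = 518 kips → 0.75 × 518 = 388 kips.
Bolt shear governs: 250 kips.

250 kips (bolt shear governs)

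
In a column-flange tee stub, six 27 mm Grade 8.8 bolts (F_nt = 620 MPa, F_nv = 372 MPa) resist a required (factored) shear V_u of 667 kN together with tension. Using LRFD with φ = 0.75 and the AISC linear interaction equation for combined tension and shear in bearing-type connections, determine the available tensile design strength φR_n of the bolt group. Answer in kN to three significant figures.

A_b = π·27²/4 = 572.6 mm²; f_rv = 667 × 1000 / (6 × 572.6) = 194.2 MPa.
F'_nt = 1.3 F_nt − (F_nt / φF_nv) f_rv = 1.3·620 − (620/(0.75·372))·194.2 = 374.5 MPa, capped at F_nt → F'_nt = 374.5 MPa.
R_n = F'_nt · A_b · n = 374.5 × 572.6 × 6 / 1000 = 1287 kN.
Design strength φR_n = 0.75 × 1287 = 965 kN.

965 kN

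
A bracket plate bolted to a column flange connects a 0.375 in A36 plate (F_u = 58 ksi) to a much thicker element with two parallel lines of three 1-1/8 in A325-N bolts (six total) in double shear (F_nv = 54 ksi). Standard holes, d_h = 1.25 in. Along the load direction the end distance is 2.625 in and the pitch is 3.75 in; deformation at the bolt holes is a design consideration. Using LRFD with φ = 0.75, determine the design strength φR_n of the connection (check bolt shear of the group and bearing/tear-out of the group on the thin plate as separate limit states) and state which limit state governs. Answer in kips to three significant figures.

Bolt shear: A_b = π·1.125²/4 = 0.994 in²; R_n = 54 × 0.994 × 6 × 2 = 644.1 kips → 0.75 × 644.1 = 483 kips.
Bearing (1.2 l_c t F_u ≤ 2.4 d t F_u): upper limit = 2.4·1.125·0.375·58 = 58.72 kips.
  Edge l_c = 2.625 − 1.25/2 = 2 → r_n = 52.2 kips; interior l_c = 3.75 − 1.25 = 2.5 → r_n = 58.72 kips.
  R_n,bearing = 2·52.2 + 4·58.72 = 339.3 kips → 0.75 × 339.3 = 254 kips.
Bearing governs: 254 kips.

254 kips (bearing governs)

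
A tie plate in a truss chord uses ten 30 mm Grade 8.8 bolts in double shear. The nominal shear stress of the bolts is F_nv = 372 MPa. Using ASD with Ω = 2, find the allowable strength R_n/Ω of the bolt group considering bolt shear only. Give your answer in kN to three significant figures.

2630 kN

A_b = π × 30² / 4 = 706.9 mm².
R_n = F_nv · A_b · n · n_s = 372 × 706.9 × 10 × 2 / 1000 = 5259 kN.
Allowable strength R_n/Ω = 5259 / 2 = 2630 kN.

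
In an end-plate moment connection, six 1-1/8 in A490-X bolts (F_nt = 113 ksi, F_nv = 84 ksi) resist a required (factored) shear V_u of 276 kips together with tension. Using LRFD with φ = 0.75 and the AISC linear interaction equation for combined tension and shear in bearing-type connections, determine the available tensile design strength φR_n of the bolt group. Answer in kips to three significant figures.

286 kips

A_b = π·1.125²/4 = 0.994 in²; f_rv = 276 / (6 × 0.994) = 46.28 ksi.
F'_nt = 1.3 F_nt − (F_nt / φF_nv) f_rv = 1.3·113 − (113/(0.75·84))·46.28 = 63.9 ksi, capped at F_nt → F'_nt = 63.9 ksi.
R_n = F'_nt · A_b · n = 63.9 × 0.994 × 6 = 381.1 kips.
Design strength φR_n = 0.75 × 381.1 = 286 kips.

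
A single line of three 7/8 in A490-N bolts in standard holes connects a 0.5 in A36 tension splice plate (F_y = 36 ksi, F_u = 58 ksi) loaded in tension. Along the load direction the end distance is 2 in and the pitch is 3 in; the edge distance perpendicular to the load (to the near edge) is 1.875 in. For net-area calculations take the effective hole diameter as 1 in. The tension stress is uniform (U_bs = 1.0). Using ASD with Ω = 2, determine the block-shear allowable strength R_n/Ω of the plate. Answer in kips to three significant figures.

63.1 kips

Shear plane L_v = 2 + 2·3 = 8 in; A_gv = 8 × 0.5 = 4 in².
A_nv = (8 − 2.5·1) × 0.5 = 2.75 in².
A_nt = (1.875 − 0.5·1) × 0.5 = 0.6875 in².
0.6 F_u A_nv = 95.7 kips; 0.6 F_y A_gv = 86.4 kips → shear yielding governs the shear term.
R_n = 86.4 + 1.0 × 58 × 0.6875 = 126.3 kips.
Allowable strength R_n/Ω = 126.3 / 2 = 63.1 kips.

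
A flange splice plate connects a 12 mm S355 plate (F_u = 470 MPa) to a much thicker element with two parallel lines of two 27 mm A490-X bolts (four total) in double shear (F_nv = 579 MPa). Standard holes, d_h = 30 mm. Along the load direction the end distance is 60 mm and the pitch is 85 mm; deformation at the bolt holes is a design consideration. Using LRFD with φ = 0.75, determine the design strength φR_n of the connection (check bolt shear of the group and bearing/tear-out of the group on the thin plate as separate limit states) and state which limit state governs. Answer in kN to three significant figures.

Bolt shear: A_b = π·27²/4 = 572.6 mm²; R_n = 579 × 572.6 × 4 × 2 / 1000 = 2652 kN → 0.75 × 2652 = 1990 kN.
Bearing (1.2 l_c t F_u ≤ 2.4 d t F_u): upper limit = 2.4·27·12·470 / 1000 = 365.5 kN.
  Edge l_c = 60 − 30/2 = 45 → r_n = 304.6 kN; interior l_c = 85 − 30 = 55 → r_n = 365.5 kN.
  R_n,bearing = 2·304.6 + 2·365.5 = 1340 kN → 0.75 × 1340 = 1010 kN.
Bearing governs: 1010 kN.

1010 kN (bearing governs)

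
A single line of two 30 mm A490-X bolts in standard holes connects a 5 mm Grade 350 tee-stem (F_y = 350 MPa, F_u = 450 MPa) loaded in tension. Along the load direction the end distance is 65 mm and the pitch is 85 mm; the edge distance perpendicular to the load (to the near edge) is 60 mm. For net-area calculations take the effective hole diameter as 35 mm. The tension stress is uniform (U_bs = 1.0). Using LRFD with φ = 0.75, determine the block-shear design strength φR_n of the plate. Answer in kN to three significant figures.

Shear plane L_v = 65 + 1·85 = 150 mm; A_gv = 150 × 5 = 750 mm².
A_nv = (150 − 1.5·35) × 5 = 487.5 mm².
A_nt = (60 − 0.5·35) × 5 = 212.5 mm².
0.6 F_u A_nv = 131.6 kN; 0.6 F_y A_gv = 157.5 kN → shear rupture governs the shear term.
R_n = 131.6 + 1.0 × 450 × 212.5 / 1000 = 227.2 kN.
Design strength φR_n = 0.75 × 227.2 = 170 kN.

170 kN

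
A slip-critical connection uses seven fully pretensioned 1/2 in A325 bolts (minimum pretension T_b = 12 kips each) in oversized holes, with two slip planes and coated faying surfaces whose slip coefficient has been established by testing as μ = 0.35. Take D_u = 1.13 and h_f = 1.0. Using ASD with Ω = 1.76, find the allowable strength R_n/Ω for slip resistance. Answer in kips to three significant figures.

37.8 kips

R_n = μ · D_u · h_f · T_b · n_s · n_b = 0.35 × 1.13 × 1.0 × 12 × 2 × 7 = 66.44 kips.
Allowable strength R_n/Ω = 66.44 / 1.76 = 37.8 kips.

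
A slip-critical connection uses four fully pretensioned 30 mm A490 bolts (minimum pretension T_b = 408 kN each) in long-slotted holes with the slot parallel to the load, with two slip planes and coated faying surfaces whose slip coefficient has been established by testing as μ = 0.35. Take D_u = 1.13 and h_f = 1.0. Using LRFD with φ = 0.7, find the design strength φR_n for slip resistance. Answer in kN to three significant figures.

R_n = μ · D_u · h_f · T_b · n_s · n_b = 0.35 × 1.13 × 1.0 × 408 × 2 × 4 = 1291 kN.
Design strength φR_n = 0.7 × 1291 = 904 kN.

904 kN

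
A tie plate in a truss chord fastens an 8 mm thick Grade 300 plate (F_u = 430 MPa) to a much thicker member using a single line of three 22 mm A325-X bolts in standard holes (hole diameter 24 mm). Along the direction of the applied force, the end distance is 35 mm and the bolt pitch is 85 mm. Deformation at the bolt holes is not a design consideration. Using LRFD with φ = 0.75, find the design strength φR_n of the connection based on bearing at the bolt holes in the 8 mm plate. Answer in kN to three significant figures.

Per bolt r_n = 1.5 l_c t F_u ≤ 3.0 d t F_u; upper limit = 3.0 × 22 × 8 × 430 / 1000 = 227 kN.
Edge bolt: l_c = 35 − 24/2 = 23 mm → 1.5 × 23 × 8 × 430 / 1000 = 118.7 → r_n = 118.7 kN.
Interior bolts: l_c = 85 − 24 = 61 mm → 1.5 × 61 × 8 × 430 / 1000 = 314.8 → r_n = 227 kN.
R_n = 1 × 118.7 + 2 × 227 = 572.8 kN.
Design strength φR_n = 0.75 × 572.8 = 430 kN.

430 kN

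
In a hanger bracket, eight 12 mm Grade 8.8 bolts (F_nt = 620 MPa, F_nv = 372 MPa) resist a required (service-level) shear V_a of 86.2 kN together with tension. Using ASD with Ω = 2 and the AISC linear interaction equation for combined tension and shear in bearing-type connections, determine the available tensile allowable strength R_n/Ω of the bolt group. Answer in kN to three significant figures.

A_b = π·12²/4 = 113.1 mm²; f_rv = 86.2 × 1000 / (8 × 113.1) = 95.27 MPa.
F'_nt = 1.3 F_nt − (Ω F_nt / F_nv) f_rv = 1.3·620 − (2·620/372)·95.27 = 488.4 MPa, capped at F_nt → F'_nt = 488.4 MPa.
R_n = F'_nt · A_b · n = 488.4 × 113.1 × 8 / 1000 = 441.9 kN.
Allowable strength R_n/Ω = 441.9 / 2 = 221 kN.

221 kN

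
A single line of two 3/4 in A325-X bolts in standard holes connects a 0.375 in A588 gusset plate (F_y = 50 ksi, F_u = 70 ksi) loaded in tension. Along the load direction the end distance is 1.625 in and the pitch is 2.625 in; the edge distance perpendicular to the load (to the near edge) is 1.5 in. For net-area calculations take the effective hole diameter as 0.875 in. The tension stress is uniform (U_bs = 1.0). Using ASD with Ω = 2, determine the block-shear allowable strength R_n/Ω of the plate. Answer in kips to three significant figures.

37.1 kips

Shear plane L_v = 1.625 + 1·2.625 = 4.25 in; A_gv = 4.25 × 0.375 = 1.594 in².
A_nv = (4.25 − 1.5·0.875) × 0.375 = 1.102 in².
A_nt = (1.5 − 0.5·0.875) × 0.375 = 0.3984 in².
0.6 F_u A_nv = 46.27 kips; 0.6 F_y A_gv = 47.81 kips → shear rupture governs the shear term.
R_n = 46.27 + 1.0 × 70 × 0.3984 = 74.16 kips.
Allowable strength R_n/Ω = 74.16 / 2 = 37.1 kips.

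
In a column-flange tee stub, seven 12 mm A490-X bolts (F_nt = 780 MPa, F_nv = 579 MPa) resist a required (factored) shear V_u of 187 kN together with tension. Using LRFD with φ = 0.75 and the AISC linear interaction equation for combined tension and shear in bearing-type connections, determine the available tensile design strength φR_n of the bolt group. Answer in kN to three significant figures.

A_b = π·12²/4 = 113.1 mm²; f_rv = 187 × 1000 / (7 × 113.1) = 236.2 MPa.
F'_nt = 1.3 F_nt − (F_nt / φF_nv) f_rv = 1.3·780 − (780/(0.75·579))·236.2 = 589.7 MPa, capped at F_nt → F'_nt = 589.7 MPa.
R_n = F'_nt · A_b · n = 589.7 × 113.1 × 7 / 1000 = 466.9 kN.
Design strength φR_n = 0.75 × 466.9 = 350 kN.

350 kN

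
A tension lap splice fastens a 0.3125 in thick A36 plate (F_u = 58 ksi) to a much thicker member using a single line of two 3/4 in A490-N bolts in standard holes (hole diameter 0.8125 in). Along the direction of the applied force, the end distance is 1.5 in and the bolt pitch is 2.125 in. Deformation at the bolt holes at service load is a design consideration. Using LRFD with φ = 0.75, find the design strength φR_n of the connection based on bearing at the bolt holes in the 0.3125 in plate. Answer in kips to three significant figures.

Per bolt r_n = 1.2 l_c t F_u ≤ 2.4 d t F_u; upper limit = 2.4 × 0.75 × 0.3125 × 58 = 32.62 kips.
Edge bolt: l_c = 1.5 − 0.8125/2 = 1.094 in → 1.2 × 1.094 × 0.3125 × 58 = 23.79 → r_n = 23.79 kips.
Interior bolts: l_c = 2.125 − 0.8125 = 1.312 in → 1.2 × 1.312 × 0.3125 × 58 = 28.55 → r_n = 28.55 kips.
R_n = 1 × 23.79 + 1 × 28.55 = 52.34 kips.
Design strength φR_n = 0.75 × 52.34 = 39.3 kips.

39.3 kips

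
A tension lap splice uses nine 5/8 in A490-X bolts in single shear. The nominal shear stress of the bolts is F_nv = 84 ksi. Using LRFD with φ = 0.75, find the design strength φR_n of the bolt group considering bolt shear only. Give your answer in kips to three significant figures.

174 kips

A_b = π × 0.625² / 4 = 0.3068 in².
R_n = F_nv · A_b · n · n_s = 84 × 0.3068 × 9 × 1 = 231.9 kips.
Design strength φR_n = 0.75 × 231.9 = 174 kips.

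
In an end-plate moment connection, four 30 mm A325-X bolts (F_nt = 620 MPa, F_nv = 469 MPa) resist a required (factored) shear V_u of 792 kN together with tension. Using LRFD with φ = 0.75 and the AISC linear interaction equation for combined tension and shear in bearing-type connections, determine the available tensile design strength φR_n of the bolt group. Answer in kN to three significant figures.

662 kN

A_b = π·30²/4 = 706.9 mm²; f_rv = 792 × 1000 / (4 × 706.9) = 280.1 MPa.
F'_nt = 1.3 F_nt − (F_nt / φF_nv) f_rv = 1.3·620 − (620/(0.75·469))·280.1 = 312.3 MPa, capped at F_nt → F'_nt = 312.3 MPa.
R_n = F'_nt · A_b · n = 312.3 × 706.9 × 4 / 1000 = 882.9 kN.
Design strength φR_n = 0.75 × 882.9 = 662 kN.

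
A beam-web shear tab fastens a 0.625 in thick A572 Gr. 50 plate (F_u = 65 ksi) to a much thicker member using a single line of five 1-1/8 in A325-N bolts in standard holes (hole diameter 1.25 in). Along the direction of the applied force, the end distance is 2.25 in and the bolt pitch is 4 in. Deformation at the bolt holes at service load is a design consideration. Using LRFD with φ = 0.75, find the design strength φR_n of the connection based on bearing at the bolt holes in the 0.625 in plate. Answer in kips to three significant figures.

388 kips

Per bolt r_n = 1.2 l_c t F_u ≤ 2.4 d t F_u; upper limit = 2.4 × 1.125 × 0.625 × 65 = 109.7 kips.
Edge bolt: l_c = 2.25 − 1.25/2 = 1.625 in → 1.2 × 1.625 × 0.625 × 65 = 79.22 → r_n = 79.22 kips.
Interior bolts: l_c = 4 − 1.25 = 2.75 in → 1.2 × 2.75 × 0.625 × 65 = 134.1 → r_n = 109.7 kips.
R_n = 1 × 79.22 + 4 × 109.7 = 518 kips.
Design strength φR_n = 0.75 × 518 = 388 kips.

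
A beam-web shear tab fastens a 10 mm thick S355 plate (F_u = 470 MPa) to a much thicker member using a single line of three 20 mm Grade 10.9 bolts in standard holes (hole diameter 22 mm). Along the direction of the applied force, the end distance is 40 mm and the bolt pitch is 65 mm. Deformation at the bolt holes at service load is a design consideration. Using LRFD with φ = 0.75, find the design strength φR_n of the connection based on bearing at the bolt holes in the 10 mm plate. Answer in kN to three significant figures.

461 kN

Per bolt r_n = 1.2 l_c t F_u ≤ 2.4 d t F_u; upper limit = 2.4 × 20 × 10 × 470 / 1000 = 225.6 kN.
Edge bolt: l_c = 40 − 22/2 = 29 mm → 1.2 × 29 × 10 × 470 / 1000 = 163.6 → r_n = 163.6 kN.
Interior bolts: l_c = 65 − 22 = 43 mm → 1.2 × 43 × 10 × 470 / 1000 = 242.5 → r_n = 225.6 kN.
R_n = 1 × 163.6 + 2 × 225.6 = 614.8 kN.
Design strength φR_n = 0.75 × 614.8 = 461 kN.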